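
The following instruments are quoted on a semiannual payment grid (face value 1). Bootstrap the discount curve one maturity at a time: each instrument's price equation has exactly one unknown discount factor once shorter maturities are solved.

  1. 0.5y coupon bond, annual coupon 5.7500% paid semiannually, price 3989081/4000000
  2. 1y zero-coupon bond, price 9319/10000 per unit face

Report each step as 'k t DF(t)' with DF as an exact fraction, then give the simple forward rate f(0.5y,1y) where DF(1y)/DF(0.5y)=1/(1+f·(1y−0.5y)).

1 1/2 4847/5000
2 1 9319/10000
f(0.5y,1y) = ((4847/5000)/(9319/10000) − 1)/(1/2) = 750/9319 ≈ 8.0481%

step 1 [0.5y] bond c/2=23/800: DF=(3989081/4000000 − 23/800·(0))/(1+23/800) = 4847/5000 ≈ 0.969400
step 2 [1y] zero: DF = P = 9319/10000 ≈ 0.931900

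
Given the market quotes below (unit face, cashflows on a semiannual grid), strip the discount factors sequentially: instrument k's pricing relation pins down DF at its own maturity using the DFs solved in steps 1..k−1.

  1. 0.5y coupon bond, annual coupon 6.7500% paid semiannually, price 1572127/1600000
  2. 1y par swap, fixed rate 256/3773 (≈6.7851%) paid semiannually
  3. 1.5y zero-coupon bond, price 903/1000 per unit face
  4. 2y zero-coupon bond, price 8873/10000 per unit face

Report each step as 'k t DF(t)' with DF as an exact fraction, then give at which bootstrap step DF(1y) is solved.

1 1/2 1901/2000
2 1 117/125
3 3/2 903/1000
4 2 8873/10000
DF(1y) is solved at step 2

step 1 [0.5y] bond c/2=27/800: DF=(1572127/1600000 − 27/800·(0))/(1+27/800) = 1901/2000 ≈ 0.950500
step 2 [1y] swap r/2=128/3773: DF=(1 − 128/3773·(0.950500))/(1+128/3773) = 117/125 ≈ 0.936000
step 3 [1.5y] zero: DF = P = 903/1000 ≈ 0.903000
step 4 [2y] zero: DF = P = 8873/10000 ≈ 0.887300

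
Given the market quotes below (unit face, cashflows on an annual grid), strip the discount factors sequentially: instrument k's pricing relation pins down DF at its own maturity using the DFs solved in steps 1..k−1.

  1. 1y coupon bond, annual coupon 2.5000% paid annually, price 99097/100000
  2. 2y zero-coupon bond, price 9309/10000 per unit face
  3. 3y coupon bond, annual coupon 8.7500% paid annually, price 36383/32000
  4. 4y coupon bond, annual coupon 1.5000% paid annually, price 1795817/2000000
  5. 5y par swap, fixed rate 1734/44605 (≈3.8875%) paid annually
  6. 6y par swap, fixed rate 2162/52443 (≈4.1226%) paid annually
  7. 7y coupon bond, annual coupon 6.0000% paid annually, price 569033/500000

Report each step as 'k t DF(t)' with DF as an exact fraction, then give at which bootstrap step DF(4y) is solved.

step 1 [1y] bond c/1=1/40: DF=(99097/100000 − 1/40·(0))/(1+1/40) = 2417/2500 ≈ 0.966800
step 2 [2y] zero: DF = P = 9309/10000 ≈ 0.930900
step 3 [3y] bond c/1=7/80: DF=(36383/32000 − 7/80·(0.966800+0.930900))/(1+7/80) = 558/625 ≈ 0.892800
step 4 [4y] bond c/1=3/200: DF=(1795817/2000000 − 3/200·(0.966800+0.930900+0.892800))/(1+3/200) = 4217/5000 ≈ 0.843400
step 5 [5y] swap r/1=1734/44605: DF=(1 − 1734/44605·(0.966800+0.930900+0.892800+0.843400))/(1+1734/44605) = 4133/5000 ≈ 0.826600
step 6 [6y] swap r/1=2162/52443: DF=(1 − 2162/52443·(0.966800+0.930900+0.892800+0.843400+0.826600))/(1+2162/52443) = 3919/5000 ≈ 0.783800
step 7 [7y] bond c/1=3/50: DF=(569033/500000 − 3/50·(0.966800+0.930900+0.892800+0.843400+0.826600+0.783800))/(1+3/50) = 971/1250 ≈ 0.776800

1 1 2417/2500
2 2 9309/10000
3 3 558/625
4 4 4217/5000
5 5 4133/5000
6 6 3919/5000
7 7 971/1250
DF(4y) is solved at step 4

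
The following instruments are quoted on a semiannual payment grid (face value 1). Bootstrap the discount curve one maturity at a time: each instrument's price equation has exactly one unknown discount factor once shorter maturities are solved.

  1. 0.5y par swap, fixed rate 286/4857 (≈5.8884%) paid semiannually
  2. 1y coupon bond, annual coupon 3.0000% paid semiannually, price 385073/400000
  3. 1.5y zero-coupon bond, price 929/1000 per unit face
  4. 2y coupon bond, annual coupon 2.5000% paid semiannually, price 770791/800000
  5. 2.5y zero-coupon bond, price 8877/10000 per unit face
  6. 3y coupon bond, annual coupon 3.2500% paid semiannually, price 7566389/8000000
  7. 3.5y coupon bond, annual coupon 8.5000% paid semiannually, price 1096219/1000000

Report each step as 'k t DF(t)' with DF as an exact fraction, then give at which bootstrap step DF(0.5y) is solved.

1 1/2 4857/5000
2 1 9341/10000
3 3/2 929/1000
4 2 4583/5000
5 5/2 8877/10000
6 3 1713/2000
7 7/2 331/400
DF(0.5y) is solved at step 1

step 1 [0.5y] swap r/2=143/4857: DF=(1 − 143/4857·(0))/(1+143/4857) = 4857/5000 ≈ 0.971400
step 2 [1y] bond c/2=3/200: DF=(385073/400000 − 3/200·(0.971400))/(1+3/200) = 9341/10000 ≈ 0.934100
step 3 [1.5y] zero: DF = P = 929/1000 ≈ 0.929000
step 4 [2y] bond c/2=1/80: DF=(770791/800000 − 1/80·(0.971400+0.934100+0.929000))/(1+1/80) = 4583/5000 ≈ 0.916600
step 5 [2.5y] zero: DF = P = 8877/10000 ≈ 0.887700
step 6 [3y] bond c/2=13/800: DF=(7566389/8000000 − 13/800·(0.971400+0.934100+0.929000+0.916600+0.887700))/(1+13/800) = 1713/2000 ≈ 0.856500
step 7 [3.5y] bond c/2=17/400: DF=(1096219/1000000 − 17/400·(0.971400+0.934100+0.929000+0.916600+0.887700+0.856500))/(1+17/400) = 331/400 ≈ 0.827500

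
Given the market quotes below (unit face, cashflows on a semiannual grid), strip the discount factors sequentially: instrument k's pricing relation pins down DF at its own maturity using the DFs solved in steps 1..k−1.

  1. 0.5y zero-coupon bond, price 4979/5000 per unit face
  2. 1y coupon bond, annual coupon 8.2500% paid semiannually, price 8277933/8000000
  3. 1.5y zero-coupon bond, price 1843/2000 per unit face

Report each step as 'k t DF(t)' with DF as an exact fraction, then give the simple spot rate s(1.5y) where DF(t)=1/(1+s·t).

1 1/2 4979/5000
2 1 9543/10000
3 3/2 1843/2000
s(1.5y) = (1/(1843/2000) − 1)/(3/2) = 314/5529 ≈ 5.6791%

step 1 [0.5y] zero: DF = P = 4979/5000 ≈ 0.995800
step 2 [1y] bond c/2=33/800: DF=(8277933/8000000 − 33/800·(0.995800))/(1+33/800) = 9543/10000 ≈ 0.954300
step 3 [1.5y] zero: DF = P = 1843/2000 ≈ 0.921500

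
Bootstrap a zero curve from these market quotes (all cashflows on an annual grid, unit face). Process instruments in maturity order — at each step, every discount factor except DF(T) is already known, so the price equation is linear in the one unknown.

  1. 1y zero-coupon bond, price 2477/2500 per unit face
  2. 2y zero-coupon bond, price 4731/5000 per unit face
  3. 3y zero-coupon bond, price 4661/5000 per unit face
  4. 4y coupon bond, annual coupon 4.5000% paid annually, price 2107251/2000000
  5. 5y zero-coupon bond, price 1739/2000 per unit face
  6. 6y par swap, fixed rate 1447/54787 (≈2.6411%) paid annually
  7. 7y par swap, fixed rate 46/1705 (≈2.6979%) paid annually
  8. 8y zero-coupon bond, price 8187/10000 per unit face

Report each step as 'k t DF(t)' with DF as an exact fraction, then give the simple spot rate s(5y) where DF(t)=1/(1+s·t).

step 1 [1y] zero: DF = P = 2477/2500 ≈ 0.990800
step 2 [2y] zero: DF = P = 4731/5000 ≈ 0.946200
step 3 [3y] zero: DF = P = 4661/5000 ≈ 0.932200
step 4 [4y] bond c/1=9/200: DF=(2107251/2000000 − 9/200·(0.990800+0.946200+0.932200))/(1+9/200) = 8847/10000 ≈ 0.884700
step 5 [5y] zero: DF = P = 1739/2000 ≈ 0.869500
step 6 [6y] swap r/1=1447/54787: DF=(1 − 1447/54787·(0.990800+0.946200+0.932200+0.884700+0.869500))/(1+1447/54787) = 8553/10000 ≈ 0.855300
step 7 [7y] swap r/1=46/1705: DF=(1 − 46/1705·(0.990800+0.946200+0.932200+0.884700+0.869500+0.855300))/(1+46/1705) = 4149/5000 ≈ 0.829800
step 8 [8y] zero: DF = P = 8187/10000 ≈ 0.818700

1 1 2477/2500
2 2 4731/5000
3 3 4661/5000
4 4 8847/10000
5 5 1739/2000
6 6 8553/10000
7 7 4149/5000
8 8 8187/10000
s(5y) = (1/(1739/2000) − 1)/(5) = 261/8695 ≈ 3.0017%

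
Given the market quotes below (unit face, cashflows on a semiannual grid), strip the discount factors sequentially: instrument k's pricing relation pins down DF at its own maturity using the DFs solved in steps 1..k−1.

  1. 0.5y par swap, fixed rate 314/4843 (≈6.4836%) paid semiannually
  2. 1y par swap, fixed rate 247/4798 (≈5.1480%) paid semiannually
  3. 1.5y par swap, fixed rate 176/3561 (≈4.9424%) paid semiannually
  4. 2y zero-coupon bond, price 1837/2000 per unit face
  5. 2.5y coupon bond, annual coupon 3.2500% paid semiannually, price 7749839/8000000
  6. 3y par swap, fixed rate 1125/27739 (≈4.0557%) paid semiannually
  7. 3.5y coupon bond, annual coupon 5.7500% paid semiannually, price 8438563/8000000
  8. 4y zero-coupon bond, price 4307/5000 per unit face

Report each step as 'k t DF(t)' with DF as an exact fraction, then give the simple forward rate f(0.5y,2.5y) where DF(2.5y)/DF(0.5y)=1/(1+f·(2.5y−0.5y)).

step 1 [0.5y] swap r/2=157/4843: DF=(1 − 157/4843·(0))/(1+157/4843) = 4843/5000 ≈ 0.968600
step 2 [1y] swap r/2=247/9596: DF=(1 − 247/9596·(0.968600))/(1+247/9596) = 4753/5000 ≈ 0.950600
step 3 [1.5y] swap r/2=88/3561: DF=(1 − 88/3561·(0.968600+0.950600))/(1+88/3561) = 581/625 ≈ 0.929600
step 4 [2y] zero: DF = P = 1837/2000 ≈ 0.918500
step 5 [2.5y] bond c/2=13/800: DF=(7749839/8000000 − 13/800·(0.968600+0.950600+0.929600+0.918500))/(1+13/800) = 893/1000 ≈ 0.893000
step 6 [3y] swap r/2=1125/55478: DF=(1 − 1125/55478·(0.968600+0.950600+0.929600+0.918500+0.893000))/(1+1125/55478) = 71/80 ≈ 0.887500
step 7 [3.5y] bond c/2=23/800: DF=(8438563/8000000 − 23/800·(0.968600+0.950600+0.929600+0.918500+0.893000+0.887500))/(1+23/800) = 8703/10000 ≈ 0.870300
step 8 [4y] zero: DF = P = 4307/5000 ≈ 0.861400

1 1/2 4843/5000
2 1 4753/5000
3 3/2 581/625
4 2 1837/2000
5 5/2 893/1000
6 3 71/80
7 7/2 8703/10000
8 4 4307/5000
f(0.5y,2.5y) = ((4843/5000)/(893/1000) − 1)/(2) = 189/4465 ≈ 4.2329%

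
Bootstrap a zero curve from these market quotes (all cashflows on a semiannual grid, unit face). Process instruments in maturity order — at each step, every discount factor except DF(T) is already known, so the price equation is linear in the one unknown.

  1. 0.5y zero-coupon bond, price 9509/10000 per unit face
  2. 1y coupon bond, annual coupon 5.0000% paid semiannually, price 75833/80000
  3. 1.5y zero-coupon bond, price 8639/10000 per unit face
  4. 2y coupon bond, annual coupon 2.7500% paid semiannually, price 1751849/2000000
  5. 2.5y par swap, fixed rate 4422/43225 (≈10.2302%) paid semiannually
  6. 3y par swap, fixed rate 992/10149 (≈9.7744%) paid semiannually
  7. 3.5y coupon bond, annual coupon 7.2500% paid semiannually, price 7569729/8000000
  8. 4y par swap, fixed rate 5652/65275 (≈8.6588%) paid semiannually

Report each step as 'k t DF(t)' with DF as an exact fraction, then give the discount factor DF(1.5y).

1 1/2 9509/10000
2 1 1127/1250
3 3/2 8639/10000
4 2 517/625
5 5/2 7789/10000
6 3 94/125
7 7/2 1839/2500
8 4 3587/5000
DF(1.5y) = 8639/10000 ≈ 0.863900

step 1 [0.5y] zero: DF = P = 9509/10000 ≈ 0.950900
step 2 [1y] bond c/2=1/40: DF=(75833/80000 − 1/40·(0.950900))/(1+1/40) = 1127/1250 ≈ 0.901600
step 3 [1.5y] zero: DF = P = 8639/10000 ≈ 0.863900
step 4 [2y] bond c/2=11/800: DF=(1751849/2000000 − 11/800·(0.950900+0.901600+0.863900))/(1+11/800) = 517/625 ≈ 0.827200
step 5 [2.5y] swap r/2=2211/43225: DF=(1 − 2211/43225·(0.950900+0.901600+0.863900+0.827200))/(1+2211/43225) = 7789/10000 ≈ 0.778900
step 6 [3y] swap r/2=496/10149: DF=(1 − 496/10149·(0.950900+0.901600+0.863900+0.827200+0.778900))/(1+496/10149) = 94/125 ≈ 0.752000
step 7 [3.5y] bond c/2=29/800: DF=(7569729/8000000 − 29/800·(0.950900+0.901600+0.863900+0.827200+0.778900+0.752000))/(1+29/800) = 1839/2500 ≈ 0.735600
step 8 [4y] swap r/2=2826/65275: DF=(1 − 2826/65275·(0.950900+0.901600+0.863900+0.827200+0.778900+0.752000+0.735600))/(1+2826/65275) = 3587/5000 ≈ 0.717400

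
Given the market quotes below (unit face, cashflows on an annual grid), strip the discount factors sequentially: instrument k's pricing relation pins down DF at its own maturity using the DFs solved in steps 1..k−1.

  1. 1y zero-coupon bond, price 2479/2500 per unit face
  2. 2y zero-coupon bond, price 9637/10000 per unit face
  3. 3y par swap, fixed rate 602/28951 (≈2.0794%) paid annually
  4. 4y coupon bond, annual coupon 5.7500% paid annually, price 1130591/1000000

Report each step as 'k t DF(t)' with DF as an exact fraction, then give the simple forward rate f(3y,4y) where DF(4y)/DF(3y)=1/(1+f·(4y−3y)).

1 1 2479/2500
2 2 9637/10000
3 3 4699/5000
4 4 9117/10000
f(3y,4y) = ((4699/5000)/(9117/10000) − 1)/(1) = 281/9117 ≈ 3.0822%

step 1 [1y] zero: DF = P = 2479/2500 ≈ 0.991600
step 2 [2y] zero: DF = P = 9637/10000 ≈ 0.963700
step 3 [3y] swap r/1=602/28951: DF=(1 − 602/28951·(0.991600+0.963700))/(1+602/28951) = 4699/5000 ≈ 0.939800
step 4 [4y] bond c/1=23/400: DF=(1130591/1000000 − 23/400·(0.991600+0.963700+0.939800))/(1+23/400) = 9117/10000 ≈ 0.911700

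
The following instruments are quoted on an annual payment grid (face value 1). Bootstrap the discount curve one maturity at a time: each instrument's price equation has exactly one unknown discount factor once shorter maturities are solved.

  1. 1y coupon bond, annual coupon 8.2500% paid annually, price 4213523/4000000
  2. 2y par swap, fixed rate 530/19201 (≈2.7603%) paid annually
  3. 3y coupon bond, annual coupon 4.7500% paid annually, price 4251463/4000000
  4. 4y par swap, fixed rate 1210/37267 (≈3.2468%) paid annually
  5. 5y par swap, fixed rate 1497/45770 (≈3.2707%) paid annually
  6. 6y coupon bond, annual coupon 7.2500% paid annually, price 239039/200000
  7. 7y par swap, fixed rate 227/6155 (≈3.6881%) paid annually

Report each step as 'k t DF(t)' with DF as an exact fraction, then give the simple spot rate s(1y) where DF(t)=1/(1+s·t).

step 1 [1y] bond c/1=33/400: DF=(4213523/4000000 − 33/400·(0))/(1+33/400) = 9731/10000 ≈ 0.973100
step 2 [2y] swap r/1=530/19201: DF=(1 − 530/19201·(0.973100))/(1+530/19201) = 947/1000 ≈ 0.947000
step 3 [3y] bond c/1=19/400: DF=(4251463/4000000 − 19/400·(0.973100+0.947000))/(1+19/400) = 2319/2500 ≈ 0.927600
step 4 [4y] swap r/1=1210/37267: DF=(1 − 1210/37267·(0.973100+0.947000+0.927600))/(1+1210/37267) = 879/1000 ≈ 0.879000
step 5 [5y] swap r/1=1497/45770: DF=(1 − 1497/45770·(0.973100+0.947000+0.927600+0.879000))/(1+1497/45770) = 8503/10000 ≈ 0.850300
step 6 [6y] bond c/1=29/400: DF=(239039/200000 − 29/400·(0.973100+0.947000+0.927600+0.879000+0.850300))/(1+29/400) = 161/200 ≈ 0.805000
step 7 [7y] swap r/1=227/6155: DF=(1 − 227/6155·(0.973100+0.947000+0.927600+0.879000+0.850300+0.805000))/(1+227/6155) = 773/1000 ≈ 0.773000

1 1 9731/10000
2 2 947/1000
3 3 2319/2500
4 4 879/1000
5 5 8503/10000
6 6 161/200
7 7 773/1000
s(1y) = (1/(9731/10000) − 1)/(1) = 269/9731 ≈ 2.7644%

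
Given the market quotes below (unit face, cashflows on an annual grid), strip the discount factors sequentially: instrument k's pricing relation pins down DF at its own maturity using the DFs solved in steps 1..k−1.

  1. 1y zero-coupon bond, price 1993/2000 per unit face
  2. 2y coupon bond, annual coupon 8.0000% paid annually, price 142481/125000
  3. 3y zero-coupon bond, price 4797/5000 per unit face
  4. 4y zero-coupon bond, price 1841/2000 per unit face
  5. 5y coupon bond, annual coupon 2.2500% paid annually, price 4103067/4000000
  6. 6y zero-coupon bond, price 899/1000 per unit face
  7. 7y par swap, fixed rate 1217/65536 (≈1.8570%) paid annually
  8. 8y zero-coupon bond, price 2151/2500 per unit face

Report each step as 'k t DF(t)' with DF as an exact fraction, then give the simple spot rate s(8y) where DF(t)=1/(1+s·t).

step 1 [1y] zero: DF = P = 1993/2000 ≈ 0.996500
step 2 [2y] bond c/1=2/25: DF=(142481/125000 − 2/25·(0.996500))/(1+2/25) = 1227/1250 ≈ 0.981600
step 3 [3y] zero: DF = P = 4797/5000 ≈ 0.959400
step 4 [4y] zero: DF = P = 1841/2000 ≈ 0.920500
step 5 [5y] bond c/1=9/400: DF=(4103067/4000000 − 9/400·(0.996500+0.981600+0.959400+0.920500))/(1+9/400) = 9183/10000 ≈ 0.918300
step 6 [6y] zero: DF = P = 899/1000 ≈ 0.899000
step 7 [7y] swap r/1=1217/65536: DF=(1 − 1217/65536·(0.996500+0.981600+0.959400+0.920500+0.918300+0.899000))/(1+1217/65536) = 8783/10000 ≈ 0.878300
step 8 [8y] zero: DF = P = 2151/2500 ≈ 0.860400

1 1 1993/2000
2 2 1227/1250
3 3 4797/5000
4 4 1841/2000
5 5 9183/10000
6 6 899/1000
7 7 8783/10000
8 8 2151/2500
s(8y) = (1/(2151/2500) − 1)/(8) = 349/17208 ≈ 2.0281%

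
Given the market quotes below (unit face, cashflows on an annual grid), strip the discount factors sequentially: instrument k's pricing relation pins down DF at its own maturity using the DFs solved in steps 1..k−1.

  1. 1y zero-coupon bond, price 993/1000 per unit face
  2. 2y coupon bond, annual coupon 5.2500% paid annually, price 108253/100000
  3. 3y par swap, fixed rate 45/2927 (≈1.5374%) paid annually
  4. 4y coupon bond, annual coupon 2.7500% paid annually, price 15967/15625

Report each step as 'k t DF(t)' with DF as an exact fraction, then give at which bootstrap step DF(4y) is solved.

step 1 [1y] zero: DF = P = 993/1000 ≈ 0.993000
step 2 [2y] bond c/1=21/400: DF=(108253/100000 − 21/400·(0.993000))/(1+21/400) = 979/1000 ≈ 0.979000
step 3 [3y] swap r/1=45/2927: DF=(1 − 45/2927·(0.993000+0.979000))/(1+45/2927) = 191/200 ≈ 0.955000
step 4 [4y] bond c/1=11/400: DF=(15967/15625 − 11/400·(0.993000+0.979000+0.955000))/(1+11/400) = 4581/5000 ≈ 0.916200

1 1 993/1000
2 2 979/1000
3 3 191/200
4 4 4581/5000
DF(4y) is solved at step 4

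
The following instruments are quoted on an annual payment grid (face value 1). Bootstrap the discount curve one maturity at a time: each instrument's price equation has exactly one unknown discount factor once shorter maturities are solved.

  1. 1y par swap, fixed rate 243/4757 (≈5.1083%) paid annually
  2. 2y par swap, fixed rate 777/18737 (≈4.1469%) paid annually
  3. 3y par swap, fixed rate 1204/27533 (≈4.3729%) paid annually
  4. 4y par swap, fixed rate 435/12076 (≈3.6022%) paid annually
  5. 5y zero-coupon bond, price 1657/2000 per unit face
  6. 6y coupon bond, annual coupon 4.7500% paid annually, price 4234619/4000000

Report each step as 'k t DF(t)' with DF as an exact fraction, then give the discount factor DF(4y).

1 1 4757/5000
2 2 9223/10000
3 3 2199/2500
4 4 1739/2000
5 5 1657/2000
6 6 1011/1250
DF(4y) = 1739/2000 ≈ 0.869500

step 1 [1y] swap r/1=243/4757: DF=(1 − 243/4757·(0))/(1+243/4757) = 4757/5000 ≈ 0.951400
step 2 [2y] swap r/1=777/18737: DF=(1 − 777/18737·(0.951400))/(1+777/18737) = 9223/10000 ≈ 0.922300
step 3 [3y] swap r/1=1204/27533: DF=(1 − 1204/27533·(0.951400+0.922300))/(1+1204/27533) = 2199/2500 ≈ 0.879600
step 4 [4y] swap r/1=435/12076: DF=(1 − 435/12076·(0.951400+0.922300+0.879600))/(1+435/12076) = 1739/2000 ≈ 0.869500
step 5 [5y] zero: DF = P = 1657/2000 ≈ 0.828500
step 6 [6y] bond c/1=19/400: DF=(4234619/4000000 − 19/400·(0.951400+0.922300+0.879600+0.869500+0.828500))/(1+19/400) = 1011/1250 ≈ 0.808800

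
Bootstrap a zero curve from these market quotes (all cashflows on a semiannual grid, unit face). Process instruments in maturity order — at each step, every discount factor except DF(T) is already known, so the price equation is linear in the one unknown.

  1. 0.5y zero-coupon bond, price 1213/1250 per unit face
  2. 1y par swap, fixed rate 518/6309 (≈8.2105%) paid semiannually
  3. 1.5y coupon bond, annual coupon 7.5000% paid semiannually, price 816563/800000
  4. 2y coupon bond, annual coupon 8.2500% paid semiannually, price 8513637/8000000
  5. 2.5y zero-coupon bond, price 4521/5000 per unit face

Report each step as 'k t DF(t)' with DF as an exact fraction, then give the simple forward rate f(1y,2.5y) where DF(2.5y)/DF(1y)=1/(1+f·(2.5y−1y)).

step 1 [0.5y] zero: DF = P = 1213/1250 ≈ 0.970400
step 2 [1y] swap r/2=259/6309: DF=(1 − 259/6309·(0.970400))/(1+259/6309) = 9223/10000 ≈ 0.922300
step 3 [1.5y] bond c/2=3/80: DF=(816563/800000 − 3/80·(0.970400+0.922300))/(1+3/80) = 4577/5000 ≈ 0.915400
step 4 [2y] bond c/2=33/800: DF=(8513637/8000000 − 33/800·(0.970400+0.922300+0.915400))/(1+33/800) = 2277/2500 ≈ 0.910800
step 5 [2.5y] zero: DF = P = 4521/5000 ≈ 0.904200

1 1/2 1213/1250
2 1 9223/10000
3 3/2 4577/5000
4 2 2277/2500
5 5/2 4521/5000
f(1y,2.5y) = ((9223/10000)/(4521/5000) − 1)/(3/2) = 181/13563 ≈ 1.3345%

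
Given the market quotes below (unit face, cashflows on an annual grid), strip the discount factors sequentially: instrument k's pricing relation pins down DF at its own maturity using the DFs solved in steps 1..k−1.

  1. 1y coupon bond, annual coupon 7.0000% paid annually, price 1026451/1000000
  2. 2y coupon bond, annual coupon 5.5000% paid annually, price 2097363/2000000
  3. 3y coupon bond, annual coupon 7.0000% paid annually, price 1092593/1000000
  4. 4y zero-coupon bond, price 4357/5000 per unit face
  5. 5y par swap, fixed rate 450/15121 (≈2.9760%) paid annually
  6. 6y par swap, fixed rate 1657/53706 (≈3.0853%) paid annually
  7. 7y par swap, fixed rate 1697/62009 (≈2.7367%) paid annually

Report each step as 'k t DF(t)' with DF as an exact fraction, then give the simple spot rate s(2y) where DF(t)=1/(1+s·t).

step 1 [1y] bond c/1=7/100: DF=(1026451/1000000 − 7/100·(0))/(1+7/100) = 9593/10000 ≈ 0.959300
step 2 [2y] bond c/1=11/200: DF=(2097363/2000000 − 11/200·(0.959300))/(1+11/200) = 118/125 ≈ 0.944000
step 3 [3y] bond c/1=7/100: DF=(1092593/1000000 − 7/100·(0.959300+0.944000))/(1+7/100) = 4483/5000 ≈ 0.896600
step 4 [4y] zero: DF = P = 4357/5000 ≈ 0.871400
step 5 [5y] swap r/1=450/15121: DF=(1 − 450/15121·(0.959300+0.944000+0.896600+0.871400))/(1+450/15121) = 173/200 ≈ 0.865000
step 6 [6y] swap r/1=1657/53706: DF=(1 − 1657/53706·(0.959300+0.944000+0.896600+0.871400+0.865000))/(1+1657/53706) = 8343/10000 ≈ 0.834300
step 7 [7y] swap r/1=1697/62009: DF=(1 − 1697/62009·(0.959300+0.944000+0.896600+0.871400+0.865000+0.834300))/(1+1697/62009) = 8303/10000 ≈ 0.830300

1 1 9593/10000
2 2 118/125
3 3 4483/5000
4 4 4357/5000
5 5 173/200
6 6 8343/10000
7 7 8303/10000
s(2y) = (1/(118/125) − 1)/(2) = 7/236 ≈ 2.9661%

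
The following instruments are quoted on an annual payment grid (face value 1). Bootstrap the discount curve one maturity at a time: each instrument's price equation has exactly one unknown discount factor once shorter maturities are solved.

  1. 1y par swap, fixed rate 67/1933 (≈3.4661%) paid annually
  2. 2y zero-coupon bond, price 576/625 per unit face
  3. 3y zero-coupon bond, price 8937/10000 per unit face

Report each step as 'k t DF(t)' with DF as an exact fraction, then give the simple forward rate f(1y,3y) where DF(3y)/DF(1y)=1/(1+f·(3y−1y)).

step 1 [1y] swap r/1=67/1933: DF=(1 − 67/1933·(0))/(1+67/1933) = 1933/2000 ≈ 0.966500
step 2 [2y] zero: DF = P = 576/625 ≈ 0.921600
step 3 [3y] zero: DF = P = 8937/10000 ≈ 0.893700

1 1 1933/2000
2 2 576/625
3 3 8937/10000
f(1y,3y) = ((1933/2000)/(8937/10000) − 1)/(2) = 364/8937 ≈ 4.0730%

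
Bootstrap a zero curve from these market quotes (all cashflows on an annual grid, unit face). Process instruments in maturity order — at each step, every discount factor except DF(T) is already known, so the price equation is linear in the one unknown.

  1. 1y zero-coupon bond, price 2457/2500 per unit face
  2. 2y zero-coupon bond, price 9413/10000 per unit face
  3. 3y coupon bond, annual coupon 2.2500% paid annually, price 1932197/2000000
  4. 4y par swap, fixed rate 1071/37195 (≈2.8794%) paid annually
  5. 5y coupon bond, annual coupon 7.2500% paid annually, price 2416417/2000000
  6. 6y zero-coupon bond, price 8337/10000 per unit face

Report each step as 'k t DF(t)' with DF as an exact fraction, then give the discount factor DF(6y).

1 1 2457/2500
2 2 9413/10000
3 3 361/400
4 4 8929/10000
5 5 8751/10000
6 6 8337/10000
DF(6y) = 8337/10000 ≈ 0.833700

step 1 [1y] zero: DF = P = 2457/2500 ≈ 0.982800
step 2 [2y] zero: DF = P = 9413/10000 ≈ 0.941300
step 3 [3y] bond c/1=9/400: DF=(1932197/2000000 − 9/400·(0.982800+0.941300))/(1+9/400) = 361/400 ≈ 0.902500
step 4 [4y] swap r/1=1071/37195: DF=(1 − 1071/37195·(0.982800+0.941300+0.902500))/(1+1071/37195) = 8929/10000 ≈ 0.892900
step 5 [5y] bond c/1=29/400: DF=(2416417/2000000 − 29/400·(0.982800+0.941300+0.902500+0.892900))/(1+29/400) = 8751/10000 ≈ 0.875100
step 6 [6y] zero: DF = P = 8337/10000 ≈ 0.833700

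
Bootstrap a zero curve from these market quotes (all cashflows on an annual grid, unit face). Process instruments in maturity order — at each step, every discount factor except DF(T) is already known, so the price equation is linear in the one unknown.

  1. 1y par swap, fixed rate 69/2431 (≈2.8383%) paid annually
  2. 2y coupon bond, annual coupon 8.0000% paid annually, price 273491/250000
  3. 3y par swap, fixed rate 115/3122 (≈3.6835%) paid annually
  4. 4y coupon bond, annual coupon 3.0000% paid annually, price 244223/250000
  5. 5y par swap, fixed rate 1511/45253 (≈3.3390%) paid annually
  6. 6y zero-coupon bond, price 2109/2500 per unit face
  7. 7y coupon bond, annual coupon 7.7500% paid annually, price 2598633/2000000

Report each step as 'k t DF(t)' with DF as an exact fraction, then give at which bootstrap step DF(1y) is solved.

step 1 [1y] swap r/1=69/2431: DF=(1 − 69/2431·(0))/(1+69/2431) = 2431/2500 ≈ 0.972400
step 2 [2y] bond c/1=2/25: DF=(273491/250000 − 2/25·(0.972400))/(1+2/25) = 9409/10000 ≈ 0.940900
step 3 [3y] swap r/1=115/3122: DF=(1 − 115/3122·(0.972400+0.940900))/(1+115/3122) = 1793/2000 ≈ 0.896500
step 4 [4y] bond c/1=3/100: DF=(244223/250000 − 3/100·(0.972400+0.940900+0.896500))/(1+3/100) = 4333/5000 ≈ 0.866600
step 5 [5y] swap r/1=1511/45253: DF=(1 − 1511/45253·(0.972400+0.940900+0.896500+0.866600))/(1+1511/45253) = 8489/10000 ≈ 0.848900
step 6 [6y] zero: DF = P = 2109/2500 ≈ 0.843600
step 7 [7y] bond c/1=31/400: DF=(2598633/2000000 − 31/400·(0.972400+0.940900+0.896500+0.866600+0.848900+0.843600))/(1+31/400) = 8197/10000 ≈ 0.819700

1 1 2431/2500
2 2 9409/10000
3 3 1793/2000
4 4 4333/5000
5 5 8489/10000
6 6 2109/2500
7 7 8197/10000
DF(1y) is solved at step 1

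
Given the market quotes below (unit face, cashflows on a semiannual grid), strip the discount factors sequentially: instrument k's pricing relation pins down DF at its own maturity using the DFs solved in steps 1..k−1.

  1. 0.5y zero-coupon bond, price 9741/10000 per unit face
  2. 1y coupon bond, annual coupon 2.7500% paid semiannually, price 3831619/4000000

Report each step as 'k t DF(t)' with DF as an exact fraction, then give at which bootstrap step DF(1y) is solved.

step 1 [0.5y] zero: DF = P = 9741/10000 ≈ 0.974100
step 2 [1y] bond c/2=11/800: DF=(3831619/4000000 − 11/800·(0.974100))/(1+11/800) = 9317/10000 ≈ 0.931700

1 1/2 9741/10000
2 1 9317/10000
DF(1y) is solved at step 2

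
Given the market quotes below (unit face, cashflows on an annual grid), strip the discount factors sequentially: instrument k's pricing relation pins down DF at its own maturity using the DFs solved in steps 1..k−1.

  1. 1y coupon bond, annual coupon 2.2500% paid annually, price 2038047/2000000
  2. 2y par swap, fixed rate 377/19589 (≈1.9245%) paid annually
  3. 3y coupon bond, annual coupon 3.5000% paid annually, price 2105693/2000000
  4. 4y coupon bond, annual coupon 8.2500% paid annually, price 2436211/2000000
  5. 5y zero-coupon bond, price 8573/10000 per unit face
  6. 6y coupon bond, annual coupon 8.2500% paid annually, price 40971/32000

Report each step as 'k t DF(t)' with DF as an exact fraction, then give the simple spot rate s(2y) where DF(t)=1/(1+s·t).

step 1 [1y] bond c/1=9/400: DF=(2038047/2000000 − 9/400·(0))/(1+9/400) = 4983/5000 ≈ 0.996600
step 2 [2y] swap r/1=377/19589: DF=(1 − 377/19589·(0.996600))/(1+377/19589) = 9623/10000 ≈ 0.962300
step 3 [3y] bond c/1=7/200: DF=(2105693/2000000 − 7/200·(0.996600+0.962300))/(1+7/200) = 951/1000 ≈ 0.951000
step 4 [4y] bond c/1=33/400: DF=(2436211/2000000 − 33/400·(0.996600+0.962300+0.951000))/(1+33/400) = 1807/2000 ≈ 0.903500
step 5 [5y] zero: DF = P = 8573/10000 ≈ 0.857300
step 6 [6y] bond c/1=33/400: DF=(40971/32000 − 33/400·(0.996600+0.962300+0.951000+0.903500+0.857300))/(1+33/400) = 2067/2500 ≈ 0.826800

1 1 4983/5000
2 2 9623/10000
3 3 951/1000
4 4 1807/2000
5 5 8573/10000
6 6 2067/2500
s(2y) = (1/(9623/10000) − 1)/(2) = 377/19246 ≈ 1.9588%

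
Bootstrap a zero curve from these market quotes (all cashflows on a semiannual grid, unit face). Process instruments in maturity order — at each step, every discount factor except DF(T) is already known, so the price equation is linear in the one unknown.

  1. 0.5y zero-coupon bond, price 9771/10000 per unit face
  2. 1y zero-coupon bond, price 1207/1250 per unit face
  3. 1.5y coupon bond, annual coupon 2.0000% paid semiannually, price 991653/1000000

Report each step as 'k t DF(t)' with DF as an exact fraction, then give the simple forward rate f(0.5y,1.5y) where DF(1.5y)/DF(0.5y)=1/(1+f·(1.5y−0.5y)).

1 1/2 9771/10000
2 1 1207/1250
3 3/2 4813/5000
f(0.5y,1.5y) = ((9771/10000)/(4813/5000) − 1)/(1) = 145/9626 ≈ 1.5063%

step 1 [0.5y] zero: DF = P = 9771/10000 ≈ 0.977100
step 2 [1y] zero: DF = P = 1207/1250 ≈ 0.965600
step 3 [1.5y] bond c/2=1/100: DF=(991653/1000000 − 1/100·(0.977100+0.965600))/(1+1/100) = 4813/5000 ≈ 0.962600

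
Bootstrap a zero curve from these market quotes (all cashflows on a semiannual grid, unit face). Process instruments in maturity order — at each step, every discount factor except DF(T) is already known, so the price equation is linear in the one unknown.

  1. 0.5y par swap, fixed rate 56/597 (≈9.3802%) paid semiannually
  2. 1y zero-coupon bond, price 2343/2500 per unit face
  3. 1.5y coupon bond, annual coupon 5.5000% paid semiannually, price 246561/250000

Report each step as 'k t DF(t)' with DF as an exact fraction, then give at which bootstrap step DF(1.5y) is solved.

step 1 [0.5y] swap r/2=28/597: DF=(1 − 28/597·(0))/(1+28/597) = 597/625 ≈ 0.955200
step 2 [1y] zero: DF = P = 2343/2500 ≈ 0.937200
step 3 [1.5y] bond c/2=11/400: DF=(246561/250000 − 11/400·(0.955200+0.937200))/(1+11/400) = 2273/2500 ≈ 0.909200

1 1/2 597/625
2 1 2343/2500
3 3/2 2273/2500
DF(1.5y) is solved at step 3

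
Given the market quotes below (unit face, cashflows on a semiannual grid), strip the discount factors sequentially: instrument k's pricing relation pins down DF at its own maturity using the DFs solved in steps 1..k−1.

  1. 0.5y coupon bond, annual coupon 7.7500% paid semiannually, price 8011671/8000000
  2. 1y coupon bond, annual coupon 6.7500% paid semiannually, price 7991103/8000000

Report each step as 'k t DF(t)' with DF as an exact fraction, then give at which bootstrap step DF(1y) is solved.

1 1/2 9641/10000
2 1 2337/2500
DF(1y) is solved at step 2

step 1 [0.5y] bond c/2=31/800: DF=(8011671/8000000 − 31/800·(0))/(1+31/800) = 9641/10000 ≈ 0.964100
step 2 [1y] bond c/2=27/800: DF=(7991103/8000000 − 27/800·(0.964100))/(1+27/800) = 2337/2500 ≈ 0.934800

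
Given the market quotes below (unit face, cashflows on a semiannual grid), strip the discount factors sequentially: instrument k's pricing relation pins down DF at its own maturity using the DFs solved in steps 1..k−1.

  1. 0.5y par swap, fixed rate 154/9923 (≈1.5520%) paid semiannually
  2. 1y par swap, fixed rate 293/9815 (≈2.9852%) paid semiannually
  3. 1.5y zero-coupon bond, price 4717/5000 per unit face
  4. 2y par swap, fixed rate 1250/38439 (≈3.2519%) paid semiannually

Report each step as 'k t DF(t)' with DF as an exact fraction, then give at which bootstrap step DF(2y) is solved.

step 1 [0.5y] swap r/2=77/9923: DF=(1 − 77/9923·(0))/(1+77/9923) = 9923/10000 ≈ 0.992300
step 2 [1y] swap r/2=293/19630: DF=(1 − 293/19630·(0.992300))/(1+293/19630) = 9707/10000 ≈ 0.970700
step 3 [1.5y] zero: DF = P = 4717/5000 ≈ 0.943400
step 4 [2y] swap r/2=625/38439: DF=(1 − 625/38439·(0.992300+0.970700+0.943400))/(1+625/38439) = 15/16 ≈ 0.937500

1 1/2 9923/10000
2 1 9707/10000
3 3/2 4717/5000
4 2 15/16
DF(2y) is solved at step 4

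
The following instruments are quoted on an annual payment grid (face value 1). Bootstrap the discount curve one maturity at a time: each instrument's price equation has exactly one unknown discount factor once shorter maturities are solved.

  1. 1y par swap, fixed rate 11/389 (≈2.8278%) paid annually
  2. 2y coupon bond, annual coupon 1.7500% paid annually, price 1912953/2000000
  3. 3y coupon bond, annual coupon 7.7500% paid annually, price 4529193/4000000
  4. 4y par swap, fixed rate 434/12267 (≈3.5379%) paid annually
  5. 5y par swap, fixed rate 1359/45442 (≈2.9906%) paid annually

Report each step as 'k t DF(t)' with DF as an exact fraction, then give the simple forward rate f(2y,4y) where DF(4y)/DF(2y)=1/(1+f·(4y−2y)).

1 1 389/400
2 2 9233/10000
3 3 1829/2000
4 4 4349/5000
5 5 8641/10000
f(2y,4y) = ((9233/10000)/(4349/5000) − 1)/(2) = 535/17396 ≈ 3.0754%

step 1 [1y] swap r/1=11/389: DF=(1 − 11/389·(0))/(1+11/389) = 389/400 ≈ 0.972500
step 2 [2y] bond c/1=7/400: DF=(1912953/2000000 − 7/400·(0.972500))/(1+7/400) = 9233/10000 ≈ 0.923300
step 3 [3y] bond c/1=31/400: DF=(4529193/4000000 − 31/400·(0.972500+0.923300))/(1+31/400) = 1829/2000 ≈ 0.914500
step 4 [4y] swap r/1=434/12267: DF=(1 − 434/12267·(0.972500+0.923300+0.914500))/(1+434/12267) = 4349/5000 ≈ 0.869800
step 5 [5y] swap r/1=1359/45442: DF=(1 − 1359/45442·(0.972500+0.923300+0.914500+0.869800))/(1+1359/45442) = 8641/10000 ≈ 0.864100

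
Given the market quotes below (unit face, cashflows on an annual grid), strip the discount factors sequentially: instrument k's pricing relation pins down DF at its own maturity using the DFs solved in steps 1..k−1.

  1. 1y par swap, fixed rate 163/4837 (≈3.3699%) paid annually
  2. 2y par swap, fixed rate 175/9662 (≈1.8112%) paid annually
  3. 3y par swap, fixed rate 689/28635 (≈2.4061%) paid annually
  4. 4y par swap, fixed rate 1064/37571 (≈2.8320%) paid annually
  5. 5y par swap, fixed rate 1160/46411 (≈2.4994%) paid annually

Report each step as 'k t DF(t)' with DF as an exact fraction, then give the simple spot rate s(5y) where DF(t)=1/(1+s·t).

1 1 4837/5000
2 2 193/200
3 3 9311/10000
4 4 1117/1250
5 5 221/250
s(5y) = (1/(221/250) − 1)/(5) = 29/1105 ≈ 2.6244%

step 1 [1y] swap r/1=163/4837: DF=(1 − 163/4837·(0))/(1+163/4837) = 4837/5000 ≈ 0.967400
step 2 [2y] swap r/1=175/9662: DF=(1 − 175/9662·(0.967400))/(1+175/9662) = 193/200 ≈ 0.965000
step 3 [3y] swap r/1=689/28635: DF=(1 − 689/28635·(0.967400+0.965000))/(1+689/28635) = 9311/10000 ≈ 0.931100
step 4 [4y] swap r/1=1064/37571: DF=(1 − 1064/37571·(0.967400+0.965000+0.931100))/(1+1064/37571) = 1117/1250 ≈ 0.893600
step 5 [5y] swap r/1=1160/46411: DF=(1 − 1160/46411·(0.967400+0.965000+0.931100+0.893600))/(1+1160/46411) = 221/250 ≈ 0.884000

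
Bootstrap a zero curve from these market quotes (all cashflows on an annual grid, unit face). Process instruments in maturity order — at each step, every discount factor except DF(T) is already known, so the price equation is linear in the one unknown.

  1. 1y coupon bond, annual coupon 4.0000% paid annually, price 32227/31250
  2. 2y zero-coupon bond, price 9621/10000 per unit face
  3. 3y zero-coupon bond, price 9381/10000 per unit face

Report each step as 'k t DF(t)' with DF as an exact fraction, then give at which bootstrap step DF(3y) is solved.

step 1 [1y] bond c/1=1/25: DF=(32227/31250 − 1/25·(0))/(1+1/25) = 2479/2500 ≈ 0.991600
step 2 [2y] zero: DF = P = 9621/10000 ≈ 0.962100
step 3 [3y] zero: DF = P = 9381/10000 ≈ 0.938100

1 1 2479/2500
2 2 9621/10000
3 3 9381/10000
DF(3y) is solved at step 3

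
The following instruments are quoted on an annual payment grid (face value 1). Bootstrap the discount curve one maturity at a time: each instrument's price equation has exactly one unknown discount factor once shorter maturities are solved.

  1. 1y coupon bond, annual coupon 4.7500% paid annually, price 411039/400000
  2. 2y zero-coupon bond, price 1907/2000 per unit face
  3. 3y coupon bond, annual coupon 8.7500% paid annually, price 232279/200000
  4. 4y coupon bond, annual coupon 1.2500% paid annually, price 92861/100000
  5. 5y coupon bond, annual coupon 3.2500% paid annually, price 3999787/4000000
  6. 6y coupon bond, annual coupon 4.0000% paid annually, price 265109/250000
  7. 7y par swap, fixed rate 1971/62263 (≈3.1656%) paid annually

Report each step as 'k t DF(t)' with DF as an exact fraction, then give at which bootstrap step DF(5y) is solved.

step 1 [1y] bond c/1=19/400: DF=(411039/400000 − 19/400·(0))/(1+19/400) = 981/1000 ≈ 0.981000
step 2 [2y] zero: DF = P = 1907/2000 ≈ 0.953500
step 3 [3y] bond c/1=7/80: DF=(232279/200000 − 7/80·(0.981000+0.953500))/(1+7/80) = 9123/10000 ≈ 0.912300
step 4 [4y] bond c/1=1/80: DF=(92861/100000 − 1/80·(0.981000+0.953500+0.912300))/(1+1/80) = 441/500 ≈ 0.882000
step 5 [5y] bond c/1=13/400: DF=(3999787/4000000 − 13/400·(0.981000+0.953500+0.912300+0.882000))/(1+13/400) = 8511/10000 ≈ 0.851100
step 6 [6y] bond c/1=1/25: DF=(265109/250000 − 1/25·(0.981000+0.953500+0.912300+0.882000+0.851100))/(1+1/25) = 1687/2000 ≈ 0.843500
step 7 [7y] swap r/1=1971/62263: DF=(1 − 1971/62263·(0.981000+0.953500+0.912300+0.882000+0.851100+0.843500))/(1+1971/62263) = 8029/10000 ≈ 0.802900

1 1 981/1000
2 2 1907/2000
3 3 9123/10000
4 4 441/500
5 5 8511/10000
6 6 1687/2000
7 7 8029/10000
DF(5y) is solved at step 5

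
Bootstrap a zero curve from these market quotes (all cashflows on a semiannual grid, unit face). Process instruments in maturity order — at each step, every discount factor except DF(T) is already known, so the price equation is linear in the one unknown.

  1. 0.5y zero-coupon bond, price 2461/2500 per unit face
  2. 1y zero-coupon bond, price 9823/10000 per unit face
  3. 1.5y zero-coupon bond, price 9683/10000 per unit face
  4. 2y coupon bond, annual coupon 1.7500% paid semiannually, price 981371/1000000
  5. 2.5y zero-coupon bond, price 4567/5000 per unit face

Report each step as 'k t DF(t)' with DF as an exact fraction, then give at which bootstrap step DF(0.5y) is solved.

1 1/2 2461/2500
2 1 9823/10000
3 3/2 9683/10000
4 2 4737/5000
5 5/2 4567/5000
DF(0.5y) is solved at step 1

step 1 [0.5y] zero: DF = P = 2461/2500 ≈ 0.984400
step 2 [1y] zero: DF = P = 9823/10000 ≈ 0.982300
step 3 [1.5y] zero: DF = P = 9683/10000 ≈ 0.968300
step 4 [2y] bond c/2=7/800: DF=(981371/1000000 − 7/800·(0.984400+0.982300+0.968300))/(1+7/800) = 4737/5000 ≈ 0.947400
step 5 [2.5y] zero: DF = P = 4567/5000 ≈ 0.913400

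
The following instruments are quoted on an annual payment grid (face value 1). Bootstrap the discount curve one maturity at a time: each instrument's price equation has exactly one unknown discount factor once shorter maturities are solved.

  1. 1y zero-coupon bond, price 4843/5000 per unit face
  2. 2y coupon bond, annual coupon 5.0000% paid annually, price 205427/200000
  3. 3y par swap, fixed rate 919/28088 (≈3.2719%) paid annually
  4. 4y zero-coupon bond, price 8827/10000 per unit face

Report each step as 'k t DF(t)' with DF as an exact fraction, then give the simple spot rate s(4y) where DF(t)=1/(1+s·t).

step 1 [1y] zero: DF = P = 4843/5000 ≈ 0.968600
step 2 [2y] bond c/1=1/20: DF=(205427/200000 − 1/20·(0.968600))/(1+1/20) = 9321/10000 ≈ 0.932100
step 3 [3y] swap r/1=919/28088: DF=(1 − 919/28088·(0.968600+0.932100))/(1+919/28088) = 9081/10000 ≈ 0.908100
step 4 [4y] zero: DF = P = 8827/10000 ≈ 0.882700

1 1 4843/5000
2 2 9321/10000
3 3 9081/10000
4 4 8827/10000
s(4y) = (1/(8827/10000) − 1)/(4) = 1173/35308 ≈ 3.3222%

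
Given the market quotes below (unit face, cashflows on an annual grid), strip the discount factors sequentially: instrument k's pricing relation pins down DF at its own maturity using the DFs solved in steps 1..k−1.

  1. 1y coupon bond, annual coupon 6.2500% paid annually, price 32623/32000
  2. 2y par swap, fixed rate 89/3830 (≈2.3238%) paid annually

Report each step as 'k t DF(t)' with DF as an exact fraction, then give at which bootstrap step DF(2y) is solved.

step 1 [1y] bond c/1=1/16: DF=(32623/32000 − 1/16·(0))/(1+1/16) = 1919/2000 ≈ 0.959500
step 2 [2y] swap r/1=89/3830: DF=(1 − 89/3830·(0.959500))/(1+89/3830) = 1911/2000 ≈ 0.955500

1 1 1919/2000
2 2 1911/2000
DF(2y) is solved at step 2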